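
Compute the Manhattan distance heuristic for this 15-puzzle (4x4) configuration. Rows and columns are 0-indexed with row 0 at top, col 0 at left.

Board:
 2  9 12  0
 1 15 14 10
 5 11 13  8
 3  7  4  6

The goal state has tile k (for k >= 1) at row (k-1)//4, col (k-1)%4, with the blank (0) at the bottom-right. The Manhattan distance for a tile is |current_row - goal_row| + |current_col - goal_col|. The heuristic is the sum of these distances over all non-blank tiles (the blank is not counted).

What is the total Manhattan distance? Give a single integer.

Tile 2: at (0,0), goal (0,1), distance |0-0|+|0-1| = 1
Tile 9: at (0,1), goal (2,0), distance |0-2|+|1-0| = 3
Tile 12: at (0,2), goal (2,3), distance |0-2|+|2-3| = 3
Tile 1: at (1,0), goal (0,0), distance |1-0|+|0-0| = 1
Tile 15: at (1,1), goal (3,2), distance |1-3|+|1-2| = 3
Tile 14: at (1,2), goal (3,1), distance |1-3|+|2-1| = 3
Tile 10: at (1,3), goal (2,1), distance |1-2|+|3-1| = 3
Tile 5: at (2,0), goal (1,0), distance |2-1|+|0-0| = 1
Tile 11: at (2,1), goal (2,2), distance |2-2|+|1-2| = 1
Tile 13: at (2,2), goal (3,0), distance |2-3|+|2-0| = 3
Tile 8: at (2,3), goal (1,3), distance |2-1|+|3-3| = 1
Tile 3: at (3,0), goal (0,2), distance |3-0|+|0-2| = 5
Tile 7: at (3,1), goal (1,2), distance |3-1|+|1-2| = 3
Tile 4: at (3,2), goal (0,3), distance |3-0|+|2-3| = 4
Tile 6: at (3,3), goal (1,1), distance |3-1|+|3-1| = 4
Sum: 1 + 3 + 3 + 1 + 3 + 3 + 3 + 1 + 1 + 3 + 1 + 5 + 3 + 4 + 4 = 39

Answer: 39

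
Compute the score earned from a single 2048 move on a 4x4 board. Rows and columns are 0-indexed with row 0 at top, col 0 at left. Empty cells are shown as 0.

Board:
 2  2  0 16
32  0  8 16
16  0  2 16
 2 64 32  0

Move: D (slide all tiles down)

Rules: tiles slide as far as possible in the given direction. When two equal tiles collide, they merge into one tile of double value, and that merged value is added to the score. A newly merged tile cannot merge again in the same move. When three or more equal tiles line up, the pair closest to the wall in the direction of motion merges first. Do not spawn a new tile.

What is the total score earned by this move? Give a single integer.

Slide down:
col 0: [2, 32, 16, 2] -> [2, 32, 16, 2]  score +0 (running 0)
col 1: [2, 0, 0, 64] -> [0, 0, 2, 64]  score +0 (running 0)
col 2: [0, 8, 2, 32] -> [0, 8, 2, 32]  score +0 (running 0)
col 3: [16, 16, 16, 0] -> [0, 0, 16, 32]  score +32 (running 32)
Board after move:
 2  0  0  0
32  0  8  0
16  2  2 16
 2 64 32 32

Answer: 32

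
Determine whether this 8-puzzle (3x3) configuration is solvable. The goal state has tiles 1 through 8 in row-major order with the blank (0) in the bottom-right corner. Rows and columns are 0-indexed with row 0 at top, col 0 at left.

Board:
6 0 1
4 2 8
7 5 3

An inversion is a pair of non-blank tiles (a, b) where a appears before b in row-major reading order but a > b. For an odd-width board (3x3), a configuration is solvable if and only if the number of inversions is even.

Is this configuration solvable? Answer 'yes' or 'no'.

Answer: no

Derivation:
Inversions (pairs i<j in row-major order where tile[i] > tile[j] > 0): 13
13 is odd, so the puzzle is not solvable.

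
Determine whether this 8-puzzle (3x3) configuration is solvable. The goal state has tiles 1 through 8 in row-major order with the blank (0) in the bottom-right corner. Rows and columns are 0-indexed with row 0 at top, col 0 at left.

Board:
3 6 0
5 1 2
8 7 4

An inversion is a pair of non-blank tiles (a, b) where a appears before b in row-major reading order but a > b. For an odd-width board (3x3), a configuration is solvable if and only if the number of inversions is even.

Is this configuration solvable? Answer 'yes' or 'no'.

Inversions (pairs i<j in row-major order where tile[i] > tile[j] > 0): 12
12 is even, so the puzzle is solvable.

Answer: yes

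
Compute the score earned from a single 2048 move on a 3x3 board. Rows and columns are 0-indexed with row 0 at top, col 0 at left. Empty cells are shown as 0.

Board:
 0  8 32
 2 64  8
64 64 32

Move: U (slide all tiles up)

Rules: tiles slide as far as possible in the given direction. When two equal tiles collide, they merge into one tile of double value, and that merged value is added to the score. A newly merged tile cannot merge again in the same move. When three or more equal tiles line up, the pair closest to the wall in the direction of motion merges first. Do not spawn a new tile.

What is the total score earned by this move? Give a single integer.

Answer: 128

Derivation:
Slide up:
col 0: [0, 2, 64] -> [2, 64, 0]  score +0 (running 0)
col 1: [8, 64, 64] -> [8, 128, 0]  score +128 (running 128)
col 2: [32, 8, 32] -> [32, 8, 32]  score +0 (running 128)
Board after move:
  2   8  32
 64 128   8
  0   0  32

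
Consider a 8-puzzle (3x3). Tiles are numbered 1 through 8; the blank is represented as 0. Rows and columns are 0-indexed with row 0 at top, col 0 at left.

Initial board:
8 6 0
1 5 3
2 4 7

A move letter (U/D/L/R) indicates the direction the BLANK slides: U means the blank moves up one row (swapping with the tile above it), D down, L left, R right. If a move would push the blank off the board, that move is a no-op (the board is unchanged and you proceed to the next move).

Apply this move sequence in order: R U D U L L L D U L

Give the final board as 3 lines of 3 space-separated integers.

Answer: 0 8 6
1 5 3
2 4 7

Derivation:
After move 1 (R):
8 6 0
1 5 3
2 4 7

After move 2 (U):
8 6 0
1 5 3
2 4 7

After move 3 (D):
8 6 3
1 5 0
2 4 7

After move 4 (U):
8 6 0
1 5 3
2 4 7

After move 5 (L):
8 0 6
1 5 3
2 4 7

After move 6 (L):
0 8 6
1 5 3
2 4 7

After move 7 (L):
0 8 6
1 5 3
2 4 7

After move 8 (D):
1 8 6
0 5 3
2 4 7

After move 9 (U):
0 8 6
1 5 3
2 4 7

After move 10 (L):
0 8 6
1 5 3
2 4 7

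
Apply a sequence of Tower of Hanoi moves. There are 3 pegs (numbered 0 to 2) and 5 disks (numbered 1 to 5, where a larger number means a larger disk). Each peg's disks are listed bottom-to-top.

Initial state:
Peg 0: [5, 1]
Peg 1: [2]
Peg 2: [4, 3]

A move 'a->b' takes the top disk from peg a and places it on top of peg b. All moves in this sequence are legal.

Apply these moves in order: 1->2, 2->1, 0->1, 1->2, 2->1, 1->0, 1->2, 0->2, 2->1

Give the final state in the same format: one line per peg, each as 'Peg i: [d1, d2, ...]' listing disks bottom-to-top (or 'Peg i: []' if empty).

After move 1 (1->2):
Peg 0: [5, 1]
Peg 1: []
Peg 2: [4, 3, 2]

After move 2 (2->1):
Peg 0: [5, 1]
Peg 1: [2]
Peg 2: [4, 3]

After move 3 (0->1):
Peg 0: [5]
Peg 1: [2, 1]
Peg 2: [4, 3]

After move 4 (1->2):
Peg 0: [5]
Peg 1: [2]
Peg 2: [4, 3, 1]

After move 5 (2->1):
Peg 0: [5]
Peg 1: [2, 1]
Peg 2: [4, 3]

After move 6 (1->0):
Peg 0: [5, 1]
Peg 1: [2]
Peg 2: [4, 3]

After move 7 (1->2):
Peg 0: [5, 1]
Peg 1: []
Peg 2: [4, 3, 2]

After move 8 (0->2):
Peg 0: [5]
Peg 1: []
Peg 2: [4, 3, 2, 1]

After move 9 (2->1):
Peg 0: [5]
Peg 1: [1]
Peg 2: [4, 3, 2]

Answer: Peg 0: [5]
Peg 1: [1]
Peg 2: [4, 3, 2]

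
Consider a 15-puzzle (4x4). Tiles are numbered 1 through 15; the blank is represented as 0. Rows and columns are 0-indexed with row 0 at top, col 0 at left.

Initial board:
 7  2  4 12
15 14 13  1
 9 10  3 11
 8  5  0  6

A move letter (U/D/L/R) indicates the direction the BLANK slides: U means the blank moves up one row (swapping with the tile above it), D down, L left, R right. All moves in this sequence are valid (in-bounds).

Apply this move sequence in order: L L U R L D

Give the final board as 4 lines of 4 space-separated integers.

After move 1 (L):
 7  2  4 12
15 14 13  1
 9 10  3 11
 8  0  5  6

After move 2 (L):
 7  2  4 12
15 14 13  1
 9 10  3 11
 0  8  5  6

After move 3 (U):
 7  2  4 12
15 14 13  1
 0 10  3 11
 9  8  5  6

After move 4 (R):
 7  2  4 12
15 14 13  1
10  0  3 11
 9  8  5  6

After move 5 (L):
 7  2  4 12
15 14 13  1
 0 10  3 11
 9  8  5  6

After move 6 (D):
 7  2  4 12
15 14 13  1
 9 10  3 11
 0  8  5  6

Answer:  7  2  4 12
15 14 13  1
 9 10  3 11
 0  8  5  6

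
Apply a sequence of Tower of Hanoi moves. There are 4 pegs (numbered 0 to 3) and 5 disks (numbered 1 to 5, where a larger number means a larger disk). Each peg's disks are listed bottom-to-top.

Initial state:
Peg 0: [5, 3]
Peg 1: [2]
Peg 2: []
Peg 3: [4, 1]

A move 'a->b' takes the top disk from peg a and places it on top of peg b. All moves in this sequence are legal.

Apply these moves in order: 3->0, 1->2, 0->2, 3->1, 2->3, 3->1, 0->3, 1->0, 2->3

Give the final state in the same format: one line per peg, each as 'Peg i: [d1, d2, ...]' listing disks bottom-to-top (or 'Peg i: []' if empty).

Answer: Peg 0: [5, 1]
Peg 1: [4]
Peg 2: []
Peg 3: [3, 2]

Derivation:
After move 1 (3->0):
Peg 0: [5, 3, 1]
Peg 1: [2]
Peg 2: []
Peg 3: [4]

After move 2 (1->2):
Peg 0: [5, 3, 1]
Peg 1: []
Peg 2: [2]
Peg 3: [4]

After move 3 (0->2):
Peg 0: [5, 3]
Peg 1: []
Peg 2: [2, 1]
Peg 3: [4]

After move 4 (3->1):
Peg 0: [5, 3]
Peg 1: [4]
Peg 2: [2, 1]
Peg 3: []

After move 5 (2->3):
Peg 0: [5, 3]
Peg 1: [4]
Peg 2: [2]
Peg 3: [1]

After move 6 (3->1):
Peg 0: [5, 3]
Peg 1: [4, 1]
Peg 2: [2]
Peg 3: []

After move 7 (0->3):
Peg 0: [5]
Peg 1: [4, 1]
Peg 2: [2]
Peg 3: [3]

After move 8 (1->0):
Peg 0: [5, 1]
Peg 1: [4]
Peg 2: [2]
Peg 3: [3]

After move 9 (2->3):
Peg 0: [5, 1]
Peg 1: [4]
Peg 2: []
Peg 3: [3, 2]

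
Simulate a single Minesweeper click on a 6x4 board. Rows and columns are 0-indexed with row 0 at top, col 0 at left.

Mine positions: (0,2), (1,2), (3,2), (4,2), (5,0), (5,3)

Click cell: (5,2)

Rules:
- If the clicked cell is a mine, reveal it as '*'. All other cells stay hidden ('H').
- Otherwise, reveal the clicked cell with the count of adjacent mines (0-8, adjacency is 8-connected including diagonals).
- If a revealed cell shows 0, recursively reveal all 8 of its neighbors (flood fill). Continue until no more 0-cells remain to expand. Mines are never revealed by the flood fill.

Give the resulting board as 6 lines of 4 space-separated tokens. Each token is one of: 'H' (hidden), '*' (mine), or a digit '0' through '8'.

H H H H
H H H H
H H H H
H H H H
H H H H
H H 2 H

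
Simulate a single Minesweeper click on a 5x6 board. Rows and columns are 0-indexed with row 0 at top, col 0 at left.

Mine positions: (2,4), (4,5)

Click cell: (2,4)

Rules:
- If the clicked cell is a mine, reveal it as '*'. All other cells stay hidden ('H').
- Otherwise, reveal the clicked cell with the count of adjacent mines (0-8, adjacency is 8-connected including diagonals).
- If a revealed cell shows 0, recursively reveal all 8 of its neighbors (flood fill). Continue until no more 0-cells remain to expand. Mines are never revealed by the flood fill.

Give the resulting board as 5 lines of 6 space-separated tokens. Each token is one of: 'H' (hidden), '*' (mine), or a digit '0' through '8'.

H H H H H H
H H H H H H
H H H H * H
H H H H H H
H H H H H H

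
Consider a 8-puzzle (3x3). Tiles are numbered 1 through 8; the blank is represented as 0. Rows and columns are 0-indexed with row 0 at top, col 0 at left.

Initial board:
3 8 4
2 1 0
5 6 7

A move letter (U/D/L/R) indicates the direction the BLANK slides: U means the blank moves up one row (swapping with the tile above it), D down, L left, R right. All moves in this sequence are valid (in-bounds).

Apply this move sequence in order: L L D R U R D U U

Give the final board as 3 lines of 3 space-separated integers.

Answer: 3 8 0
5 1 4
6 2 7

Derivation:
After move 1 (L):
3 8 4
2 0 1
5 6 7

After move 2 (L):
3 8 4
0 2 1
5 6 7

After move 3 (D):
3 8 4
5 2 1
0 6 7

After move 4 (R):
3 8 4
5 2 1
6 0 7

After move 5 (U):
3 8 4
5 0 1
6 2 7

After move 6 (R):
3 8 4
5 1 0
6 2 7

After move 7 (D):
3 8 4
5 1 7
6 2 0

After move 8 (U):
3 8 4
5 1 0
6 2 7

After move 9 (U):
3 8 0
5 1 4
6 2 7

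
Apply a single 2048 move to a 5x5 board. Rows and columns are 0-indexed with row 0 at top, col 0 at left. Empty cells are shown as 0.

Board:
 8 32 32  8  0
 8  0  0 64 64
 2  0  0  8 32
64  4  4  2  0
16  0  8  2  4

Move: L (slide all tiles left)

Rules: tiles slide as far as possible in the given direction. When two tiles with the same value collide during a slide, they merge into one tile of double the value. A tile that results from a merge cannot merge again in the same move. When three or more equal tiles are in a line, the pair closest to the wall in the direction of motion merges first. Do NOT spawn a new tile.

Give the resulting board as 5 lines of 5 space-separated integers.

Answer:   8  64   8   0   0
  8 128   0   0   0
  2   8  32   0   0
 64   8   2   0   0
 16   8   2   4   0

Derivation:
Slide left:
row 0: [8, 32, 32, 8, 0] -> [8, 64, 8, 0, 0]
row 1: [8, 0, 0, 64, 64] -> [8, 128, 0, 0, 0]
row 2: [2, 0, 0, 8, 32] -> [2, 8, 32, 0, 0]
row 3: [64, 4, 4, 2, 0] -> [64, 8, 2, 0, 0]
row 4: [16, 0, 8, 2, 4] -> [16, 8, 2, 4, 0]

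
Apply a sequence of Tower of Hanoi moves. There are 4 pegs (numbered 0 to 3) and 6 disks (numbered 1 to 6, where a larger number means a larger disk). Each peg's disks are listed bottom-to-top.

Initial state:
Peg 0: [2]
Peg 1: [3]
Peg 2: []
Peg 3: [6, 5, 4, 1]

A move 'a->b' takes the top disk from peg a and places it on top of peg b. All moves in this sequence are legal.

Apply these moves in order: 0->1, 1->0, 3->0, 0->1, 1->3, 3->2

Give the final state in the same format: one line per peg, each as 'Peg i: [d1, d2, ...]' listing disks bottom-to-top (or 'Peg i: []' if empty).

Answer: Peg 0: [2]
Peg 1: [3]
Peg 2: [1]
Peg 3: [6, 5, 4]

Derivation:
After move 1 (0->1):
Peg 0: []
Peg 1: [3, 2]
Peg 2: []
Peg 3: [6, 5, 4, 1]

After move 2 (1->0):
Peg 0: [2]
Peg 1: [3]
Peg 2: []
Peg 3: [6, 5, 4, 1]

After move 3 (3->0):
Peg 0: [2, 1]
Peg 1: [3]
Peg 2: []
Peg 3: [6, 5, 4]

After move 4 (0->1):
Peg 0: [2]
Peg 1: [3, 1]
Peg 2: []
Peg 3: [6, 5, 4]

After move 5 (1->3):
Peg 0: [2]
Peg 1: [3]
Peg 2: []
Peg 3: [6, 5, 4, 1]

After move 6 (3->2):
Peg 0: [2]
Peg 1: [3]
Peg 2: [1]
Peg 3: [6, 5, 4]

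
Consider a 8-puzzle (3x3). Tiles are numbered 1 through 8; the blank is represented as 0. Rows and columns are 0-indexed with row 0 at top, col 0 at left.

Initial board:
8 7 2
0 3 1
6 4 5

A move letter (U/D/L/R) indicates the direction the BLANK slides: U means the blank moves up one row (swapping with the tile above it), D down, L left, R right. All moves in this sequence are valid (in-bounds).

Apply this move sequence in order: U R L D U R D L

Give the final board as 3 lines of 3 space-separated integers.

After move 1 (U):
0 7 2
8 3 1
6 4 5

After move 2 (R):
7 0 2
8 3 1
6 4 5

After move 3 (L):
0 7 2
8 3 1
6 4 5

After move 4 (D):
8 7 2
0 3 1
6 4 5

After move 5 (U):
0 7 2
8 3 1
6 4 5

After move 6 (R):
7 0 2
8 3 1
6 4 5

After move 7 (D):
7 3 2
8 0 1
6 4 5

After move 8 (L):
7 3 2
0 8 1
6 4 5

Answer: 7 3 2
0 8 1
6 4 5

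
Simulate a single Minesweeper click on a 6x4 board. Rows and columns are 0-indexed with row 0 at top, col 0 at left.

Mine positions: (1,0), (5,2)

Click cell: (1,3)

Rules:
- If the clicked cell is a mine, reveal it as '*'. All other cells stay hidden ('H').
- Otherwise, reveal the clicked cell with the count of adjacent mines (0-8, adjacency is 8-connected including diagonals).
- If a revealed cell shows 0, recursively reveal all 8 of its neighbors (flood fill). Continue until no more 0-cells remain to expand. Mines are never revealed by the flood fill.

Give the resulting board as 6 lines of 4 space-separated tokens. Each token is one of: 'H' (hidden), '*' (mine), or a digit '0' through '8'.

H 1 0 0
H 1 0 0
1 1 0 0
0 0 0 0
0 1 1 1
0 1 H H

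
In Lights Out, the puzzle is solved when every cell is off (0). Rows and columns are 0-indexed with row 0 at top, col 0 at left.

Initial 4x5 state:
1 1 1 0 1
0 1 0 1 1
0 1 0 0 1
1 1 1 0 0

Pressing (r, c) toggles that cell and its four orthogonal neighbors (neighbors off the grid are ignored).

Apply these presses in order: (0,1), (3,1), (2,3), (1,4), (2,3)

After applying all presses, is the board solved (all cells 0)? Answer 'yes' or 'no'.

After press 1 at (0,1):
0 0 0 0 1
0 0 0 1 1
0 1 0 0 1
1 1 1 0 0

After press 2 at (3,1):
0 0 0 0 1
0 0 0 1 1
0 0 0 0 1
0 0 0 0 0

After press 3 at (2,3):
0 0 0 0 1
0 0 0 0 1
0 0 1 1 0
0 0 0 1 0

After press 4 at (1,4):
0 0 0 0 0
0 0 0 1 0
0 0 1 1 1
0 0 0 1 0

After press 5 at (2,3):
0 0 0 0 0
0 0 0 0 0
0 0 0 0 0
0 0 0 0 0

Lights still on: 0

Answer: yes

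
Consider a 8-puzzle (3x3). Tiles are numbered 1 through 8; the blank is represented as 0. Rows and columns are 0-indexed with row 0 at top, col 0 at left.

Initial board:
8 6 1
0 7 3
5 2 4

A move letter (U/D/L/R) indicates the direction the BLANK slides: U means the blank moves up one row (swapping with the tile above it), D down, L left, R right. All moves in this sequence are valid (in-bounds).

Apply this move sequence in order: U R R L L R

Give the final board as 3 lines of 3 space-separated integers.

After move 1 (U):
0 6 1
8 7 3
5 2 4

After move 2 (R):
6 0 1
8 7 3
5 2 4

After move 3 (R):
6 1 0
8 7 3
5 2 4

After move 4 (L):
6 0 1
8 7 3
5 2 4

After move 5 (L):
0 6 1
8 7 3
5 2 4

After move 6 (R):
6 0 1
8 7 3
5 2 4

Answer: 6 0 1
8 7 3
5 2 4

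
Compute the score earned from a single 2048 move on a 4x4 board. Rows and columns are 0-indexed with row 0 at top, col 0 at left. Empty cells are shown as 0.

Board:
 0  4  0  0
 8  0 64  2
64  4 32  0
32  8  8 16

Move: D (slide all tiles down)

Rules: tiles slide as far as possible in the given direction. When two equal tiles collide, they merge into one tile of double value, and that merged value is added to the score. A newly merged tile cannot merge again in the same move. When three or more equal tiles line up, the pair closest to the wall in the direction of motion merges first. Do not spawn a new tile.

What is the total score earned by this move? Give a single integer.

Slide down:
col 0: [0, 8, 64, 32] -> [0, 8, 64, 32]  score +0 (running 0)
col 1: [4, 0, 4, 8] -> [0, 0, 8, 8]  score +8 (running 8)
col 2: [0, 64, 32, 8] -> [0, 64, 32, 8]  score +0 (running 8)
col 3: [0, 2, 0, 16] -> [0, 0, 2, 16]  score +0 (running 8)
Board after move:
 0  0  0  0
 8  0 64  0
64  8 32  2
32  8  8 16

Answer: 8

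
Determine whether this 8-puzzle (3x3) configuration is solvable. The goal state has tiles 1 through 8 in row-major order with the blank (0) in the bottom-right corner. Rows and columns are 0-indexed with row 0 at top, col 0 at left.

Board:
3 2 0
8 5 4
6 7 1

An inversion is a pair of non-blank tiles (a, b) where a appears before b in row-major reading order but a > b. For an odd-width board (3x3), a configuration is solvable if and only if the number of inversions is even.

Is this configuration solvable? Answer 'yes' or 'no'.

Answer: no

Derivation:
Inversions (pairs i<j in row-major order where tile[i] > tile[j] > 0): 13
13 is odd, so the puzzle is not solvable.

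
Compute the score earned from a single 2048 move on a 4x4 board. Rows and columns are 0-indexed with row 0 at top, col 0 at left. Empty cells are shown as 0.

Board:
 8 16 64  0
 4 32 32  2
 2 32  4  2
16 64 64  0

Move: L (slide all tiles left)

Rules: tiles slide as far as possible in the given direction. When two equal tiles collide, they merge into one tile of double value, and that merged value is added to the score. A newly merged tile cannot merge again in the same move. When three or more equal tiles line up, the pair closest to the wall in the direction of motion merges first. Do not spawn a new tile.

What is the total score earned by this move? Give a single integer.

Slide left:
row 0: [8, 16, 64, 0] -> [8, 16, 64, 0]  score +0 (running 0)
row 1: [4, 32, 32, 2] -> [4, 64, 2, 0]  score +64 (running 64)
row 2: [2, 32, 4, 2] -> [2, 32, 4, 2]  score +0 (running 64)
row 3: [16, 64, 64, 0] -> [16, 128, 0, 0]  score +128 (running 192)
Board after move:
  8  16  64   0
  4  64   2   0
  2  32   4   2
 16 128   0   0

Answer: 192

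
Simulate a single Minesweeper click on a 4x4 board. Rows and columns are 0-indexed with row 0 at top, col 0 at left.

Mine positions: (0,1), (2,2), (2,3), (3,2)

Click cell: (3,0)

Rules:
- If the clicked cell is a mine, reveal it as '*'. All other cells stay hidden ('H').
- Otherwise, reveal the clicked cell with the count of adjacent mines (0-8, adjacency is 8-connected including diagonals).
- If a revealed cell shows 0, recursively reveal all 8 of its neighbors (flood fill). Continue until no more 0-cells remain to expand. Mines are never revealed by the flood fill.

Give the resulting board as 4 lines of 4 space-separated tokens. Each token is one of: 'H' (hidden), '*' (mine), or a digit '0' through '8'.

H H H H
1 2 H H
0 2 H H
0 2 H H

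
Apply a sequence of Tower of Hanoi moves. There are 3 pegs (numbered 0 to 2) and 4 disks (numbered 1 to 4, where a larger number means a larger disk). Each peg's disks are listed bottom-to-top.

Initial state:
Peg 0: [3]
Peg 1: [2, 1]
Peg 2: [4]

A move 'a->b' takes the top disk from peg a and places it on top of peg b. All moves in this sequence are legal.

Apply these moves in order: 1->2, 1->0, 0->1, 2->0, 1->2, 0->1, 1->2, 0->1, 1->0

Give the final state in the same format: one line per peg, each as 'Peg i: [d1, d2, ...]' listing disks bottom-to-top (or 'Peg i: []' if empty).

Answer: Peg 0: [3]
Peg 1: []
Peg 2: [4, 2, 1]

Derivation:
After move 1 (1->2):
Peg 0: [3]
Peg 1: [2]
Peg 2: [4, 1]

After move 2 (1->0):
Peg 0: [3, 2]
Peg 1: []
Peg 2: [4, 1]

After move 3 (0->1):
Peg 0: [3]
Peg 1: [2]
Peg 2: [4, 1]

After move 4 (2->0):
Peg 0: [3, 1]
Peg 1: [2]
Peg 2: [4]

After move 5 (1->2):
Peg 0: [3, 1]
Peg 1: []
Peg 2: [4, 2]

After move 6 (0->1):
Peg 0: [3]
Peg 1: [1]
Peg 2: [4, 2]

After move 7 (1->2):
Peg 0: [3]
Peg 1: []
Peg 2: [4, 2, 1]

After move 8 (0->1):
Peg 0: []
Peg 1: [3]
Peg 2: [4, 2, 1]

After move 9 (1->0):
Peg 0: [3]
Peg 1: []
Peg 2: [4, 2, 1]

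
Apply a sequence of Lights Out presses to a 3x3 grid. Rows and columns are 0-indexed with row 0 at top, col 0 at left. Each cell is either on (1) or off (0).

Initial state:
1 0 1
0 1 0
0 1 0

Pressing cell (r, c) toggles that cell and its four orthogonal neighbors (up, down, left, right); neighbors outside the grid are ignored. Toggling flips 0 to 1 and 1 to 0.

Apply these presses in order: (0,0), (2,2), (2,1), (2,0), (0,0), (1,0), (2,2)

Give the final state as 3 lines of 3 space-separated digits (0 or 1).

Answer: 0 0 1
0 1 0
1 1 1

Derivation:
After press 1 at (0,0):
0 1 1
1 1 0
0 1 0

After press 2 at (2,2):
0 1 1
1 1 1
0 0 1

After press 3 at (2,1):
0 1 1
1 0 1
1 1 0

After press 4 at (2,0):
0 1 1
0 0 1
0 0 0

After press 5 at (0,0):
1 0 1
1 0 1
0 0 0

After press 6 at (1,0):
0 0 1
0 1 1
1 0 0

After press 7 at (2,2):
0 0 1
0 1 0
1 1 1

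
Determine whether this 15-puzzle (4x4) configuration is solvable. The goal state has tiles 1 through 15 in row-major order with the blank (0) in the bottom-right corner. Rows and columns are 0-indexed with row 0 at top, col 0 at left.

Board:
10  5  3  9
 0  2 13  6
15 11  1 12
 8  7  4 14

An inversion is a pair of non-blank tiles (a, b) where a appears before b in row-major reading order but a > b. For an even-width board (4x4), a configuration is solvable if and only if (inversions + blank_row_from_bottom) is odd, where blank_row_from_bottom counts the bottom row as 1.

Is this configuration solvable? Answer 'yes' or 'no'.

Inversions: 48
Blank is in row 1 (0-indexed from top), which is row 3 counting from the bottom (bottom = 1).
48 + 3 = 51, which is odd, so the puzzle is solvable.

Answer: yes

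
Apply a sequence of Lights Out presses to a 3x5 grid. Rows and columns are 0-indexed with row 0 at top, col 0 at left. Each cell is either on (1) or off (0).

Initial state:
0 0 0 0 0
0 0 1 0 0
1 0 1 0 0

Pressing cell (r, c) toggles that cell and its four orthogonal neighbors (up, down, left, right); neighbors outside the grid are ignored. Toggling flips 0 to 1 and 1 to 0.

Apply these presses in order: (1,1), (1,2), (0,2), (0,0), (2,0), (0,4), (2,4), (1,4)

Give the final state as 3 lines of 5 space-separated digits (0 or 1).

After press 1 at (1,1):
0 1 0 0 0
1 1 0 0 0
1 1 1 0 0

After press 2 at (1,2):
0 1 1 0 0
1 0 1 1 0
1 1 0 0 0

After press 3 at (0,2):
0 0 0 1 0
1 0 0 1 0
1 1 0 0 0

After press 4 at (0,0):
1 1 0 1 0
0 0 0 1 0
1 1 0 0 0

After press 5 at (2,0):
1 1 0 1 0
1 0 0 1 0
0 0 0 0 0

After press 6 at (0,4):
1 1 0 0 1
1 0 0 1 1
0 0 0 0 0

After press 7 at (2,4):
1 1 0 0 1
1 0 0 1 0
0 0 0 1 1

After press 8 at (1,4):
1 1 0 0 0
1 0 0 0 1
0 0 0 1 0

Answer: 1 1 0 0 0
1 0 0 0 1
0 0 0 1 0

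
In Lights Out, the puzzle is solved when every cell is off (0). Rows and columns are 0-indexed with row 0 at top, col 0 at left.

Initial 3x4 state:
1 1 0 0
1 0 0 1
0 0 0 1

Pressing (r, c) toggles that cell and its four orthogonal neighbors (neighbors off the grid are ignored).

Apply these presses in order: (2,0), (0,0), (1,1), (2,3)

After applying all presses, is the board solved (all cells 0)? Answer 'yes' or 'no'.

Answer: no

Derivation:
After press 1 at (2,0):
1 1 0 0
0 0 0 1
1 1 0 1

After press 2 at (0,0):
0 0 0 0
1 0 0 1
1 1 0 1

After press 3 at (1,1):
0 1 0 0
0 1 1 1
1 0 0 1

After press 4 at (2,3):
0 1 0 0
0 1 1 0
1 0 1 0

Lights still on: 5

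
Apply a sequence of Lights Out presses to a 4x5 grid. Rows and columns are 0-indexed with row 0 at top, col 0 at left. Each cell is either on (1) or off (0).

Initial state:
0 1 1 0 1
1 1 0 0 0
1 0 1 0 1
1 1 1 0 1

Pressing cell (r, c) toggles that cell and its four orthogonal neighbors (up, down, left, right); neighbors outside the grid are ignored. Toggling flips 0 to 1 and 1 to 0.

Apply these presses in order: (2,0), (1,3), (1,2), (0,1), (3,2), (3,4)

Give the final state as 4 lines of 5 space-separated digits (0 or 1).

Answer: 1 0 1 1 1
0 1 0 0 1
0 1 1 1 0
0 0 0 0 0

Derivation:
After press 1 at (2,0):
0 1 1 0 1
0 1 0 0 0
0 1 1 0 1
0 1 1 0 1

After press 2 at (1,3):
0 1 1 1 1
0 1 1 1 1
0 1 1 1 1
0 1 1 0 1

After press 3 at (1,2):
0 1 0 1 1
0 0 0 0 1
0 1 0 1 1
0 1 1 0 1

After press 4 at (0,1):
1 0 1 1 1
0 1 0 0 1
0 1 0 1 1
0 1 1 0 1

After press 5 at (3,2):
1 0 1 1 1
0 1 0 0 1
0 1 1 1 1
0 0 0 1 1

After press 6 at (3,4):
1 0 1 1 1
0 1 0 0 1
0 1 1 1 0
0 0 0 0 0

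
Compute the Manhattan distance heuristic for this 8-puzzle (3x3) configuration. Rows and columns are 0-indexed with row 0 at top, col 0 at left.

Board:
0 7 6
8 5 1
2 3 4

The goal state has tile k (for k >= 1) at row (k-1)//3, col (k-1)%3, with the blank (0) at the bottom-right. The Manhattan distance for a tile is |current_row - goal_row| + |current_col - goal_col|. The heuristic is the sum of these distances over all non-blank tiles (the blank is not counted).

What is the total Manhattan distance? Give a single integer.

Tile 7: at (0,1), goal (2,0), distance |0-2|+|1-0| = 3
Tile 6: at (0,2), goal (1,2), distance |0-1|+|2-2| = 1
Tile 8: at (1,0), goal (2,1), distance |1-2|+|0-1| = 2
Tile 5: at (1,1), goal (1,1), distance |1-1|+|1-1| = 0
Tile 1: at (1,2), goal (0,0), distance |1-0|+|2-0| = 3
Tile 2: at (2,0), goal (0,1), distance |2-0|+|0-1| = 3
Tile 3: at (2,1), goal (0,2), distance |2-0|+|1-2| = 3
Tile 4: at (2,2), goal (1,0), distance |2-1|+|2-0| = 3
Sum: 3 + 1 + 2 + 0 + 3 + 3 + 3 + 3 = 18

Answer: 18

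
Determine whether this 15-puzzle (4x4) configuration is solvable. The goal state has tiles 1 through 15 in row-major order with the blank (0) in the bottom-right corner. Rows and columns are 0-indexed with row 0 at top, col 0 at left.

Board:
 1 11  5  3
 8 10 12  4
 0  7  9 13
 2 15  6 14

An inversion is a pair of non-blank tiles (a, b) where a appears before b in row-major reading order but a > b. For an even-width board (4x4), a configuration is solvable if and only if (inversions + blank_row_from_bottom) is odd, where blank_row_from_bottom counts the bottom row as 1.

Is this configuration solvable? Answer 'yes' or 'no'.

Answer: no

Derivation:
Inversions: 36
Blank is in row 2 (0-indexed from top), which is row 2 counting from the bottom (bottom = 1).
36 + 2 = 38, which is even, so the puzzle is not solvable.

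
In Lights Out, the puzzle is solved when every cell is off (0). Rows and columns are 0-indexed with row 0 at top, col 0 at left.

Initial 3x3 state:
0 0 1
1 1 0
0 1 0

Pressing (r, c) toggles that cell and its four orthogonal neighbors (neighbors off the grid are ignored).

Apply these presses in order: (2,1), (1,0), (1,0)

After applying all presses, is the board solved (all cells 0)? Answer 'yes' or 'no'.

After press 1 at (2,1):
0 0 1
1 0 0
1 0 1

After press 2 at (1,0):
1 0 1
0 1 0
0 0 1

After press 3 at (1,0):
0 0 1
1 0 0
1 0 1

Lights still on: 4

Answer: no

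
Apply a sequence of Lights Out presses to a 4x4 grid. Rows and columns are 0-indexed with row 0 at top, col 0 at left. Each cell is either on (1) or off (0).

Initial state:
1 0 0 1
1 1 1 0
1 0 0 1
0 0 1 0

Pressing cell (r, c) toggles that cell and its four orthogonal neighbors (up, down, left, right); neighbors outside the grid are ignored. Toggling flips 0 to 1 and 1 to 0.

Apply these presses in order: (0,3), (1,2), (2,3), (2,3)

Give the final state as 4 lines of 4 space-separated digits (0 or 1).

Answer: 1 0 0 0
1 0 0 0
1 0 1 1
0 0 1 0

Derivation:
After press 1 at (0,3):
1 0 1 0
1 1 1 1
1 0 0 1
0 0 1 0

After press 2 at (1,2):
1 0 0 0
1 0 0 0
1 0 1 1
0 0 1 0

After press 3 at (2,3):
1 0 0 0
1 0 0 1
1 0 0 0
0 0 1 1

After press 4 at (2,3):
1 0 0 0
1 0 0 0
1 0 1 1
0 0 1 0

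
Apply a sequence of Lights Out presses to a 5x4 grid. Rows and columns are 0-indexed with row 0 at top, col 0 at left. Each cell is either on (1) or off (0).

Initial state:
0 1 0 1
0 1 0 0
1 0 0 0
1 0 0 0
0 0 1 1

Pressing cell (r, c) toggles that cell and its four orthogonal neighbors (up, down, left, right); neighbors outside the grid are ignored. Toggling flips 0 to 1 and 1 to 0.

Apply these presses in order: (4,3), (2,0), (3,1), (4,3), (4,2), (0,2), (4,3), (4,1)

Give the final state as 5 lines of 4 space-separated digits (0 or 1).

Answer: 0 0 1 0
1 1 1 0
0 0 0 0
1 0 0 1
1 1 0 1

Derivation:
After press 1 at (4,3):
0 1 0 1
0 1 0 0
1 0 0 0
1 0 0 1
0 0 0 0

After press 2 at (2,0):
0 1 0 1
1 1 0 0
0 1 0 0
0 0 0 1
0 0 0 0

After press 3 at (3,1):
0 1 0 1
1 1 0 0
0 0 0 0
1 1 1 1
0 1 0 0

After press 4 at (4,3):
0 1 0 1
1 1 0 0
0 0 0 0
1 1 1 0
0 1 1 1

After press 5 at (4,2):
0 1 0 1
1 1 0 0
0 0 0 0
1 1 0 0
0 0 0 0

After press 6 at (0,2):
0 0 1 0
1 1 1 0
0 0 0 0
1 1 0 0
0 0 0 0

After press 7 at (4,3):
0 0 1 0
1 1 1 0
0 0 0 0
1 1 0 1
0 0 1 1

After press 8 at (4,1):
0 0 1 0
1 1 1 0
0 0 0 0
1 0 0 1
1 1 0 1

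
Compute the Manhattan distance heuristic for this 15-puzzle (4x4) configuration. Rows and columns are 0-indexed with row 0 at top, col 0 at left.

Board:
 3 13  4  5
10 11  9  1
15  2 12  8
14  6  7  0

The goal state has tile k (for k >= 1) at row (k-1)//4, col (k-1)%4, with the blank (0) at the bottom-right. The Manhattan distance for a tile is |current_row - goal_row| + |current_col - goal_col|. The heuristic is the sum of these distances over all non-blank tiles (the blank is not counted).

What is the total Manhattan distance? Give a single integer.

Answer: 34

Derivation:
Tile 3: at (0,0), goal (0,2), distance |0-0|+|0-2| = 2
Tile 13: at (0,1), goal (3,0), distance |0-3|+|1-0| = 4
Tile 4: at (0,2), goal (0,3), distance |0-0|+|2-3| = 1
Tile 5: at (0,3), goal (1,0), distance |0-1|+|3-0| = 4
Tile 10: at (1,0), goal (2,1), distance |1-2|+|0-1| = 2
Tile 11: at (1,1), goal (2,2), distance |1-2|+|1-2| = 2
Tile 9: at (1,2), goal (2,0), distance |1-2|+|2-0| = 3
Tile 1: at (1,3), goal (0,0), distance |1-0|+|3-0| = 4
Tile 15: at (2,0), goal (3,2), distance |2-3|+|0-2| = 3
Tile 2: at (2,1), goal (0,1), distance |2-0|+|1-1| = 2
Tile 12: at (2,2), goal (2,3), distance |2-2|+|2-3| = 1
Tile 8: at (2,3), goal (1,3), distance |2-1|+|3-3| = 1
Tile 14: at (3,0), goal (3,1), distance |3-3|+|0-1| = 1
Tile 6: at (3,1), goal (1,1), distance |3-1|+|1-1| = 2
Tile 7: at (3,2), goal (1,2), distance |3-1|+|2-2| = 2
Sum: 2 + 4 + 1 + 4 + 2 + 2 + 3 + 4 + 3 + 2 + 1 + 1 + 1 + 2 + 2 = 34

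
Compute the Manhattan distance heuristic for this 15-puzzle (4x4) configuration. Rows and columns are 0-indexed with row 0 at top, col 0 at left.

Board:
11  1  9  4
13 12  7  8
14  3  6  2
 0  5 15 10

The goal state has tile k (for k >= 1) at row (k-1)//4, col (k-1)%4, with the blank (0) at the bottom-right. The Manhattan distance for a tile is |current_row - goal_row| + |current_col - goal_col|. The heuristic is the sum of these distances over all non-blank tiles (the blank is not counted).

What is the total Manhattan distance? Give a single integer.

Tile 11: (0,0)->(2,2) = 4
Tile 1: (0,1)->(0,0) = 1
Tile 9: (0,2)->(2,0) = 4
Tile 4: (0,3)->(0,3) = 0
Tile 13: (1,0)->(3,0) = 2
Tile 12: (1,1)->(2,3) = 3
Tile 7: (1,2)->(1,2) = 0
Tile 8: (1,3)->(1,3) = 0
Tile 14: (2,0)->(3,1) = 2
Tile 3: (2,1)->(0,2) = 3
Tile 6: (2,2)->(1,1) = 2
Tile 2: (2,3)->(0,1) = 4
Tile 5: (3,1)->(1,0) = 3
Tile 15: (3,2)->(3,2) = 0
Tile 10: (3,3)->(2,1) = 3
Sum: 4 + 1 + 4 + 0 + 2 + 3 + 0 + 0 + 2 + 3 + 2 + 4 + 3 + 0 + 3 = 31

Answer: 31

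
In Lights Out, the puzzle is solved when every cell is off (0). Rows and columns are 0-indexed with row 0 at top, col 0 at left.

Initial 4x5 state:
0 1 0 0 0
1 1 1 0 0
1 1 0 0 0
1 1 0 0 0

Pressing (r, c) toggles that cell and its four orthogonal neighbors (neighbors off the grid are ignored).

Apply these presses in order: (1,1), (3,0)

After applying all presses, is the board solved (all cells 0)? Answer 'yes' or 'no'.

Answer: yes

Derivation:
After press 1 at (1,1):
0 0 0 0 0
0 0 0 0 0
1 0 0 0 0
1 1 0 0 0

After press 2 at (3,0):
0 0 0 0 0
0 0 0 0 0
0 0 0 0 0
0 0 0 0 0

Lights still on: 0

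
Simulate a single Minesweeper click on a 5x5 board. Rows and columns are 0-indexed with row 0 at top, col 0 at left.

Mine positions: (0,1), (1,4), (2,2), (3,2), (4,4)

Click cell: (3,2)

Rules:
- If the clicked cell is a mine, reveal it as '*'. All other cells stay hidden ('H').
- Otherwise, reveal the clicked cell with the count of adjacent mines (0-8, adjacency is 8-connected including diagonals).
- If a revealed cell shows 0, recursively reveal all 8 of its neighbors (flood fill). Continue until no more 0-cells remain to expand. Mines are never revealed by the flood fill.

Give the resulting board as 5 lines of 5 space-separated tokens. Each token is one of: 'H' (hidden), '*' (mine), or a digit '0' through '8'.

H H H H H
H H H H H
H H H H H
H H * H H
H H H H H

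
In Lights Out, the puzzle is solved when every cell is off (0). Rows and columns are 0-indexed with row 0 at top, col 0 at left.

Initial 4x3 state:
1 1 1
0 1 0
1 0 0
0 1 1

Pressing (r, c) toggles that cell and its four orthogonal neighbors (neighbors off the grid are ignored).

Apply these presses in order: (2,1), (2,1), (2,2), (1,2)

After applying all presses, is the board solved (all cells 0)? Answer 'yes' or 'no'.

After press 1 at (2,1):
1 1 1
0 0 0
0 1 1
0 0 1

After press 2 at (2,1):
1 1 1
0 1 0
1 0 0
0 1 1

After press 3 at (2,2):
1 1 1
0 1 1
1 1 1
0 1 0

After press 4 at (1,2):
1 1 0
0 0 0
1 1 0
0 1 0

Lights still on: 5

Answer: no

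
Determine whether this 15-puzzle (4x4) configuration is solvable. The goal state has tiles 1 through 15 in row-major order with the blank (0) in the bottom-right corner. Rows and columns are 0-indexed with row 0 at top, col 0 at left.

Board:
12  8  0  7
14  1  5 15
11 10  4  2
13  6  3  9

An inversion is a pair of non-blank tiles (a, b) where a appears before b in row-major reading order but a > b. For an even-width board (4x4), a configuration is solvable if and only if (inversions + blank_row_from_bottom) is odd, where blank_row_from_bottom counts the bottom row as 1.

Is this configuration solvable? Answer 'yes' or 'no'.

Inversions: 62
Blank is in row 0 (0-indexed from top), which is row 4 counting from the bottom (bottom = 1).
62 + 4 = 66, which is even, so the puzzle is not solvable.

Answer: no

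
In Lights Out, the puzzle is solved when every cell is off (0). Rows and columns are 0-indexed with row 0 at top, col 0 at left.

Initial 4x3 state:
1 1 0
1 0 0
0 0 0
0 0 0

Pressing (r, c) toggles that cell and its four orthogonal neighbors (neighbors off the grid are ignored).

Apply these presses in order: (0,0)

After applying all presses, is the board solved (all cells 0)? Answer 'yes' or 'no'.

After press 1 at (0,0):
0 0 0
0 0 0
0 0 0
0 0 0

Lights still on: 0

Answer: yes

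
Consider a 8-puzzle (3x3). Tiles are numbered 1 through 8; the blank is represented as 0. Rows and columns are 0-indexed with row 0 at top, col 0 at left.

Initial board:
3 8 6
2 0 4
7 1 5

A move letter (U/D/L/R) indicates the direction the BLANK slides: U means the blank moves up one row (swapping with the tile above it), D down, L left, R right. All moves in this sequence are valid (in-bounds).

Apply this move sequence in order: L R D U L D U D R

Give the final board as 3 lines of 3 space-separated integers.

Answer: 3 8 6
7 2 4
1 0 5

Derivation:
After move 1 (L):
3 8 6
0 2 4
7 1 5

After move 2 (R):
3 8 6
2 0 4
7 1 5

After move 3 (D):
3 8 6
2 1 4
7 0 5

After move 4 (U):
3 8 6
2 0 4
7 1 5

After move 5 (L):
3 8 6
0 2 4
7 1 5

After move 6 (D):
3 8 6
7 2 4
0 1 5

After move 7 (U):
3 8 6
0 2 4
7 1 5

After move 8 (D):
3 8 6
7 2 4
0 1 5

After move 9 (R):
3 8 6
7 2 4
1 0 5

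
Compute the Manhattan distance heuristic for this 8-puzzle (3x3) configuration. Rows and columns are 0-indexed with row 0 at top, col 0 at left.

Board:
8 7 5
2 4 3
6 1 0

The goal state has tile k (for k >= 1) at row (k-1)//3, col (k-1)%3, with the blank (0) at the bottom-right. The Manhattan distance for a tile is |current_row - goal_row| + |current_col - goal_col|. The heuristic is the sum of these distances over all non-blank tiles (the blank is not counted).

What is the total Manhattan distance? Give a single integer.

Tile 8: (0,0)->(2,1) = 3
Tile 7: (0,1)->(2,0) = 3
Tile 5: (0,2)->(1,1) = 2
Tile 2: (1,0)->(0,1) = 2
Tile 4: (1,1)->(1,0) = 1
Tile 3: (1,2)->(0,2) = 1
Tile 6: (2,0)->(1,2) = 3
Tile 1: (2,1)->(0,0) = 3
Sum: 3 + 3 + 2 + 2 + 1 + 1 + 3 + 3 = 18

Answer: 18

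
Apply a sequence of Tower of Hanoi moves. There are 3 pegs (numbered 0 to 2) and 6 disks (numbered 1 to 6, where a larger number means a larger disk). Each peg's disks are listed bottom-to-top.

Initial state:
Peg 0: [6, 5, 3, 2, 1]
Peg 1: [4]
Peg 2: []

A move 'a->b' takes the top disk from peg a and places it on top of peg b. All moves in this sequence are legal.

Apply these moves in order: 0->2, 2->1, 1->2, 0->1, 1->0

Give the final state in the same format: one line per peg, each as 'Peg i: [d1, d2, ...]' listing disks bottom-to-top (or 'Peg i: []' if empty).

Answer: Peg 0: [6, 5, 3, 2]
Peg 1: [4]
Peg 2: [1]

Derivation:
After move 1 (0->2):
Peg 0: [6, 5, 3, 2]
Peg 1: [4]
Peg 2: [1]

After move 2 (2->1):
Peg 0: [6, 5, 3, 2]
Peg 1: [4, 1]
Peg 2: []

After move 3 (1->2):
Peg 0: [6, 5, 3, 2]
Peg 1: [4]
Peg 2: [1]

After move 4 (0->1):
Peg 0: [6, 5, 3]
Peg 1: [4, 2]
Peg 2: [1]

After move 5 (1->0):
Peg 0: [6, 5, 3, 2]
Peg 1: [4]
Peg 2: [1]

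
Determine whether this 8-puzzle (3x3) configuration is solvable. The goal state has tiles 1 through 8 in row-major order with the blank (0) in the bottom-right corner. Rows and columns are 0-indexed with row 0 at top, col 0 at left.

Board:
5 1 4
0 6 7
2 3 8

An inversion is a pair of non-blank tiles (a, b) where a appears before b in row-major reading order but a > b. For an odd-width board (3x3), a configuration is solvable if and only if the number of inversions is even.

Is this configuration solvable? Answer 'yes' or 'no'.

Answer: yes

Derivation:
Inversions (pairs i<j in row-major order where tile[i] > tile[j] > 0): 10
10 is even, so the puzzle is solvable.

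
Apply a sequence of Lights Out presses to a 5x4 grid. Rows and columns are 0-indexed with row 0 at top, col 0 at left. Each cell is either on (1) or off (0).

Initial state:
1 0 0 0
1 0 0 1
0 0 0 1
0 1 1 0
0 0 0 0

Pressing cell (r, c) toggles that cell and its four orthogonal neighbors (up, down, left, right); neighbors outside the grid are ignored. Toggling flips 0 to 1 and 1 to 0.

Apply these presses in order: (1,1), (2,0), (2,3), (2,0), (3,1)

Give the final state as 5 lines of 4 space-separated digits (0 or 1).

After press 1 at (1,1):
1 1 0 0
0 1 1 1
0 1 0 1
0 1 1 0
0 0 0 0

After press 2 at (2,0):
1 1 0 0
1 1 1 1
1 0 0 1
1 1 1 0
0 0 0 0

After press 3 at (2,3):
1 1 0 0
1 1 1 0
1 0 1 0
1 1 1 1
0 0 0 0

After press 4 at (2,0):
1 1 0 0
0 1 1 0
0 1 1 0
0 1 1 1
0 0 0 0

After press 5 at (3,1):
1 1 0 0
0 1 1 0
0 0 1 0
1 0 0 1
0 1 0 0

Answer: 1 1 0 0
0 1 1 0
0 0 1 0
1 0 0 1
0 1 0 0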